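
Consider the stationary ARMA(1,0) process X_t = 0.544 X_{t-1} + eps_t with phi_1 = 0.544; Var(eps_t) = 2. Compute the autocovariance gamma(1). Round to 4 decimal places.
\gamma(1) = 1.5453

Multiply the model equation by X_{t-k} and take expectations. With theta_0 = psi_0 = 1 and psi_j the MA(infinity) weights, this gives
  gamma(k) - sum_i phi_i gamma(k-i) = c_k,
  c_k = sigma^2 * sum_{j=k..q} theta_j psi_{j-k}   (c_k = 0 for k > q),
using gamma(-m) = gamma(m).
Pure AR (q = 0): c_0 = sigma^2 = 2, c_k = 0 for k >= 1.
Equations for k = 0 and k = 1 (AR order 1):
  gamma(0) = phi_1 gamma(1) + c_0
  gamma(1) = phi_1 gamma(0) + c_1
Substituting the second into the first: gamma(0) (1 - phi_1^2) = c_0 + phi_1 c_1, so
  gamma(0) = c_0 / (1 - phi_1^2) = 2 / (1 - (0.544)^2) = 2 / 0.704064 = 2.840651.
  gamma(1) = phi_1 gamma(0) = (0.544)(2.840651) = 1.545314.
Therefore gamma(1) = 1.5453 (to 4 decimal places).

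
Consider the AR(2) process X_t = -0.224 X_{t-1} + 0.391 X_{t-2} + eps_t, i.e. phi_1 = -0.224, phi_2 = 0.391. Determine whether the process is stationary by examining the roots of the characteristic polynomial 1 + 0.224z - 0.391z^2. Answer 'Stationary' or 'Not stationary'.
\text{Stationary}

The AR(p) characteristic polynomial is P(z) = 1 + 0.224z - 0.391z^2.
Stationarity requires all roots to lie outside the unit circle, i.e. |z| > 1 for every root.
Set 1 + (0.224) z + (-0.391) z^2 = 0, i.e. a z^2 + b z + c = 0 with a = -0.391, b = 0.224, c = 1.
Discriminant D = b^2 - 4ac = (0.224)^2 - 4*(-0.391)*1 = 0.050176 - (-1.564) = 1.614176.
D >= 0, so the roots are real: z = (-b +/- sqrt(D)) / (2a) = (-0.224 +/- 1.270502) / (-0.782).
  z_1 = (-0.224 + 1.270502) / (-0.782) = -1.3382,   |z_1| = 1.3382.
  z_2 = (-0.224 - 1.270502) / (-0.782) = 1.9111,   |z_2| = 1.9111.
Moduli of all roots: 1.3382, 1.9111.
All moduli strictly greater than 1? Yes.
Verdict: Stationary.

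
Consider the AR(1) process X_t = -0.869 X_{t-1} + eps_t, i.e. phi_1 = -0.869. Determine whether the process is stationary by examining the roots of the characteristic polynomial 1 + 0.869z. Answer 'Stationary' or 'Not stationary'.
\text{Stationary}

The AR(p) characteristic polynomial is P(z) = 1 + 0.869z.
Stationarity requires all roots to lie outside the unit circle, i.e. |z| > 1 for every root.
This is linear in z: 1 + (0.869) z = 0  =>  z = -1/(0.869) = -1.150748,  |z| = 1.150748.
Moduli of all roots: 1.1507.
All moduli strictly greater than 1? Yes.
Verdict: Stationary.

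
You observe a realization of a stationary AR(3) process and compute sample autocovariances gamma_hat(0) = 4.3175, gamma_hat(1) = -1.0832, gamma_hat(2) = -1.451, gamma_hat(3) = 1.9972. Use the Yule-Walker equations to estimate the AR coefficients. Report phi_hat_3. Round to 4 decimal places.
\hat\phi_{3} = 0.3070

The Yule-Walker equations for an AR(p) process read, in matrix form,
  Gamma_p phi = r_p,   with   (Gamma_p)_{ij} = gamma(|i - j|),
                       (r_p)_i = gamma(i),   i,j = 1..p.
Substitute the sample gammas (Toeplitz matrix and right-hand side of size 3):
  Gamma_p = [[4.3175, -1.0832, -1.451], [-1.0832, 4.3175, -1.0832], [-1.451, -1.0832, 4.3175]]
  r_p     = [-1.0832, -1.451, 1.9972]
Written out (R1..R3):
  (R1) 4.3175 phi_1 - 1.0832 phi_2 - 1.451 phi_3 = -1.0832
  (R2) -1.0832 phi_1 + 4.3175 phi_2 - 1.0832 phi_3 = -1.451
  (R3) -1.451 phi_1 - 1.0832 phi_2 + 4.3175 phi_3 = 1.9972
Gaussian elimination:
  R2 <- R2 - (-1.0832/4.3175) R1 = R2 - (-0.250886) R1:  4.04574 phi_2 - 1.447235 phi_3 = -1.72276
  R3 <- R3 - (-1.451/4.3175) R1 = R3 - (-0.336074) R1:  -1.447235 phi_2 + 3.829856 phi_3 = 1.633165
  R3 <- R3 - (-1.447235/4.04574) R2 = R3 - (-0.357718) R2:  3.312154 phi_3 = 1.016902
Back-substitution:
  phi_hat_3 = 1.016902 / 3.312154 = 0.307021
  phi_hat_2 = (-1.72276 - (-1.447235)(0.307021)) / 4.04574 = -0.315993
  phi_hat_1 = (-1.0832 - (-1.0832)(-0.315993) - (-1.451)(0.307021)) / 4.3175 = -0.226982
So phi_hat = [-0.2270, -0.3160, 0.3070].
Therefore phi_hat_3 = 0.3070.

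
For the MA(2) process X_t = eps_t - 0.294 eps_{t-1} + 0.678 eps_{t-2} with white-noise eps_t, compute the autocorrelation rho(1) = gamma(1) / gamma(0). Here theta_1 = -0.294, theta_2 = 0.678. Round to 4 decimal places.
\rho(1) = -0.3191

For an MA(q) process with theta_0 = 1, the autocovariance is
  gamma(k) = sigma^2 * sum_{i=0..q-k} theta_i * theta_{i+k},
and rho(k) = gamma(k) / gamma(0). Sigma^2 cancels.
  numerator   = (1)*(-0.294) + (-0.294)*(0.678) = -0.493332.
  denominator = (1)^2 + (-0.294)^2 + (0.678)^2 = 1.54612.
  rho(1) = -0.493332 / 1.54612 = -0.3191.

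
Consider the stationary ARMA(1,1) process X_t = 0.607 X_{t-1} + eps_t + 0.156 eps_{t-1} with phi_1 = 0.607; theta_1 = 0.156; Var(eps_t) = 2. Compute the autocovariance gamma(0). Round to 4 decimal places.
\gamma(0) = 3.8436

Multiply the model equation by X_{t-k} and take expectations. With theta_0 = psi_0 = 1 and psi_j the MA(infinity) weights, this gives
  gamma(k) - sum_i phi_i gamma(k-i) = c_k,
  c_k = sigma^2 * sum_{j=k..q} theta_j psi_{j-k}   (c_k = 0 for k > q),
using gamma(-m) = gamma(m).
psi-weights needed (psi_j = theta_j + sum_i phi_i psi_{j-i}):
  psi_1 = theta_1 + phi_1 = 0.156 + (0.607) = 0.763
Right-hand sides:
  c_0 = sigma^2 (1 + theta_1 psi_1) = 2 * (1 + (0.156)(0.763)) = 2 * 1.119028 = 2.238056
  c_1 = sigma^2 theta_1 = 2 * (0.156) = 0.312
  c_2 = 0
Equations for k = 0 and k = 1 (AR order 1):
  gamma(0) = phi_1 gamma(1) + c_0
  gamma(1) = phi_1 gamma(0) + c_1
Substituting the second into the first: gamma(0) (1 - phi_1^2) = c_0 + phi_1 c_1, so
  gamma(0) = (c_0 + phi_1 c_1) / (1 - phi_1^2) = (2.238056 + (0.607)(0.312)) / (1 - (0.607)^2) = 2.42744 / 0.631551 = 3.843617.
Therefore gamma(0) = 3.8436 (to 4 decimal places).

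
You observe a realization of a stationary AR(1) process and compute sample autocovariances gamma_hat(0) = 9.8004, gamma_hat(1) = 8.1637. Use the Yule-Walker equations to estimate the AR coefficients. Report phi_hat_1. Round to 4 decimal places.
\hat\phi_{1} = 0.8330

The Yule-Walker equations for an AR(p) process read, in matrix form,
  Gamma_p phi = r_p,   with   (Gamma_p)_{ij} = gamma(|i - j|),
                       (r_p)_i = gamma(i),   i,j = 1..p.
Substitute the sample gammas (Toeplitz matrix and right-hand side of size 1):
  Gamma_p = [[9.8004]]
  r_p     = [8.1637]
With p = 1 this is the single equation gamma(0) phi_1 = gamma(1):
  phi_hat_1 = gamma(1) / gamma(0) = 8.1637 / 9.8004 = 0.8330.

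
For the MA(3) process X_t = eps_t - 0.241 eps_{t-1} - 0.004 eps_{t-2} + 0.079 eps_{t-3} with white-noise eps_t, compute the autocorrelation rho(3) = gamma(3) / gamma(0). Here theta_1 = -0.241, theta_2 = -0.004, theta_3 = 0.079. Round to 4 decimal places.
\rho(3) = 0.0742

For an MA(q) process with theta_0 = 1, the autocovariance is
  gamma(k) = sigma^2 * sum_{i=0..q-k} theta_i * theta_{i+k},
and rho(k) = gamma(k) / gamma(0). Sigma^2 cancels.
  numerator   = (1)*(0.079) = 0.079.
  denominator = (1)^2 + (-0.241)^2 + (-0.004)^2 + (0.079)^2 = 1.064338.
  rho(3) = 0.079 / 1.064338 = 0.0742.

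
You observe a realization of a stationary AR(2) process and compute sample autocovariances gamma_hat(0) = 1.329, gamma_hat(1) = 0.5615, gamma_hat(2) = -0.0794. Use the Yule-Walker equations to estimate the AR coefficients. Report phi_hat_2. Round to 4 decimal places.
\hat\phi_{2} = -0.2900

The Yule-Walker equations for an AR(p) process read, in matrix form,
  Gamma_p phi = r_p,   with   (Gamma_p)_{ij} = gamma(|i - j|),
                       (r_p)_i = gamma(i),   i,j = 1..p.
Substitute the sample gammas (Toeplitz matrix and right-hand side of size 2):
  Gamma_p = [[1.329, 0.5615], [0.5615, 1.329]]
  r_p     = [0.5615, -0.0794]
Written out:
  1.329 phi_1 + 0.5615 phi_2 = 0.5615
  0.5615 phi_1 + 1.329 phi_2 = -0.0794
Solve by Cramer's rule:
  det = gamma(0)^2 - gamma(1)^2 = (1.329)^2 - (0.5615)^2 = 1.766241 - 0.31528225 = 1.45095875
  phi_hat_1 = [gamma(1) gamma(0) - gamma(1) gamma(2)] / det = [(0.5615)(1.329) - (0.5615)(-0.0794)] / 1.45095875 = 0.7908166 / 1.45095875 = 0.545
  phi_hat_2 = [gamma(0) gamma(2) - gamma(1)^2] / det = [(1.329)(-0.0794) - (0.5615)^2] / 1.45095875 = -0.42080485 / 1.45095875 = -0.29
So phi_hat = [0.5450, -0.2900].
Therefore phi_hat_2 = -0.2900.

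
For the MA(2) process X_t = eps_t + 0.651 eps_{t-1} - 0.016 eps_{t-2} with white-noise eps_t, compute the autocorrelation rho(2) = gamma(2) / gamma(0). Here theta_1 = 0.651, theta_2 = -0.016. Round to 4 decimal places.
\rho(2) = -0.0112

For an MA(q) process with theta_0 = 1, the autocovariance is
  gamma(k) = sigma^2 * sum_{i=0..q-k} theta_i * theta_{i+k},
and rho(k) = gamma(k) / gamma(0). Sigma^2 cancels.
  numerator   = (1)*(-0.016) = -0.016.
  denominator = (1)^2 + (0.651)^2 + (-0.016)^2 = 1.424057.
  rho(2) = -0.016 / 1.424057 = -0.0112.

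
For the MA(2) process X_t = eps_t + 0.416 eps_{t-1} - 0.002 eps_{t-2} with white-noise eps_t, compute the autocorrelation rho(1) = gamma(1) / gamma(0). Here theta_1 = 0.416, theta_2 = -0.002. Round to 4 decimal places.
\rho(1) = 0.3539

For an MA(q) process with theta_0 = 1, the autocovariance is
  gamma(k) = sigma^2 * sum_{i=0..q-k} theta_i * theta_{i+k},
and rho(k) = gamma(k) / gamma(0). Sigma^2 cancels.
  numerator   = (1)*(0.416) + (0.416)*(-0.002) = 0.415168.
  denominator = (1)^2 + (0.416)^2 + (-0.002)^2 = 1.17306.
  rho(1) = 0.415168 / 1.17306 = 0.3539.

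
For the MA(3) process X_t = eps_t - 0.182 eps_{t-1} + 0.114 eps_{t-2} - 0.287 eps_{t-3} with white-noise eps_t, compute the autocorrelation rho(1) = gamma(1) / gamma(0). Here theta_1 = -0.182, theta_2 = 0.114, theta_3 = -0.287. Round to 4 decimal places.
\rho(1) = -0.2087

For an MA(q) process with theta_0 = 1, the autocovariance is
  gamma(k) = sigma^2 * sum_{i=0..q-k} theta_i * theta_{i+k},
and rho(k) = gamma(k) / gamma(0). Sigma^2 cancels.
  numerator   = (1)*(-0.182) + (-0.182)*(0.114) + (0.114)*(-0.287) = -0.235466.
  denominator = (1)^2 + (-0.182)^2 + (0.114)^2 + (-0.287)^2 = 1.128489.
  rho(1) = -0.235466 / 1.128489 = -0.2087.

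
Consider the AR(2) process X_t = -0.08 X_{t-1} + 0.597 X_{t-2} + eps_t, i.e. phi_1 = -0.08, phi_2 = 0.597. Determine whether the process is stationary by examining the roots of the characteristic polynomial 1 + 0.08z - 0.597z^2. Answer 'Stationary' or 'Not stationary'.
\text{Stationary}

The AR(p) characteristic polynomial is P(z) = 1 + 0.08z - 0.597z^2.
Stationarity requires all roots to lie outside the unit circle, i.e. |z| > 1 for every root.
Set 1 + (0.08) z + (-0.597) z^2 = 0, i.e. a z^2 + b z + c = 0 with a = -0.597, b = 0.08, c = 1.
Discriminant D = b^2 - 4ac = (0.08)^2 - 4*(-0.597)*1 = 0.0064 - (-2.388) = 2.3944.
D >= 0, so the roots are real: z = (-b +/- sqrt(D)) / (2a) = (-0.08 +/- 1.547385) / (-1.194).
  z_1 = (-0.08 + 1.547385) / (-1.194) = -1.229,   |z_1| = 1.229.
  z_2 = (-0.08 - 1.547385) / (-1.194) = 1.363,   |z_2| = 1.363.
Moduli of all roots: 1.2290, 1.3630.
All moduli strictly greater than 1? Yes.
Verdict: Stationary.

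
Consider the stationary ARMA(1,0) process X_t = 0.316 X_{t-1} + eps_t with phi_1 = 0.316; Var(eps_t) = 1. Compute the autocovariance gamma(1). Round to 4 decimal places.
\gamma(1) = 0.3511

Multiply the model equation by X_{t-k} and take expectations. With theta_0 = psi_0 = 1 and psi_j the MA(infinity) weights, this gives
  gamma(k) - sum_i phi_i gamma(k-i) = c_k,
  c_k = sigma^2 * sum_{j=k..q} theta_j psi_{j-k}   (c_k = 0 for k > q),
using gamma(-m) = gamma(m).
Pure AR (q = 0): c_0 = sigma^2 = 1, c_k = 0 for k >= 1.
Equations for k = 0 and k = 1 (AR order 1):
  gamma(0) = phi_1 gamma(1) + c_0
  gamma(1) = phi_1 gamma(0) + c_1
Substituting the second into the first: gamma(0) (1 - phi_1^2) = c_0 + phi_1 c_1, so
  gamma(0) = c_0 / (1 - phi_1^2) = 1 / (1 - (0.316)^2) = 1 / 0.900144 = 1.110933.
  gamma(1) = phi_1 gamma(0) = (0.316)(1.110933) = 0.351055.
Therefore gamma(1) = 0.3511 (to 4 decimal places).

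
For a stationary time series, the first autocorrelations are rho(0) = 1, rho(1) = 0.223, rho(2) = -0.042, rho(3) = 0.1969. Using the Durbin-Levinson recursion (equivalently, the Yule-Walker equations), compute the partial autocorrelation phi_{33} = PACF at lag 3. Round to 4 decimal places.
\phi_{33} = 0.2429

The PACF at lag k is phi_{kk}, the last component of the solution
to the Yule-Walker system G_k phi = r_k where
  (G_k)_{ij} = rho(|i - j|), (r_k)_i = rho(i), i,j = 1..k.
Equivalently, Durbin-Levinson gives phi_{kk} iteratively:
  phi_{11} = rho(1)
  phi_{kk} = [rho(k) - sum_{j=1..k-1} phi_{k-1,j} rho(k-j)]
            / [1 - sum_{j=1..k-1} phi_{k-1,j} rho(j)],
  phi_{k,j} = phi_{k-1,j} - phi_{kk} phi_{k-1,k-j},  j = 1..k-1.
Step k = 1:
  phi_11 = rho(1) = 0.223.
Step k = 2:
  phi_22 = [rho(2) - phi_11 rho(1)] / [1 - phi_11 rho(1)] = [-0.042 - (0.223)(0.223)] / [1 - (0.223)(0.223)]
         = -0.091729 / 0.950271 = -0.096529.
  Update: phi_21 = phi_11 - phi_22 phi_11 = 0.223 - (-0.096529)(0.223) = 0.244526.
Step k = 3:
  phi_33 = [rho(3) - phi_21 rho(2) - phi_22 rho(1)] / [1 - phi_21 rho(1) - phi_22 rho(2)]
    numerator   = 0.1969 - (0.244526)(-0.042) - (-0.096529)(0.223) = 0.22869613
    denominator = 1 - (0.244526)(0.223) - (-0.096529)(-0.042) = 0.94141646
  phi_33 = 0.22869613 / 0.94141646 = 0.2429.
Therefore phi_{33} = 0.2429.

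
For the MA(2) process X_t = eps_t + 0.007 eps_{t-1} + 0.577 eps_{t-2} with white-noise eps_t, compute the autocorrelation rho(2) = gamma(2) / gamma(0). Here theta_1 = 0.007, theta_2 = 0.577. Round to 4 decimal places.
\rho(2) = 0.4329

For an MA(q) process with theta_0 = 1, the autocovariance is
  gamma(k) = sigma^2 * sum_{i=0..q-k} theta_i * theta_{i+k},
and rho(k) = gamma(k) / gamma(0). Sigma^2 cancels.
  numerator   = (1)*(0.577) = 0.577.
  denominator = (1)^2 + (0.007)^2 + (0.577)^2 = 1.332978.
  rho(2) = 0.577 / 1.332978 = 0.4329.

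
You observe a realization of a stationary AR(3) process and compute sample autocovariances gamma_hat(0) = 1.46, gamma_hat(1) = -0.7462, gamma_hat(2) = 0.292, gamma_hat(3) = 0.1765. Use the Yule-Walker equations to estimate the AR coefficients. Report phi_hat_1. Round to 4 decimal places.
\hat\phi_{1} = -0.5321

The Yule-Walker equations for an AR(p) process read, in matrix form,
  Gamma_p phi = r_p,   with   (Gamma_p)_{ij} = gamma(|i - j|),
                       (r_p)_i = gamma(i),   i,j = 1..p.
Substitute the sample gammas (Toeplitz matrix and right-hand side of size 3):
  Gamma_p = [[1.46, -0.7462, 0.292], [-0.7462, 1.46, -0.7462], [0.292, -0.7462, 1.46]]
  r_p     = [-0.7462, 0.292, 0.1765]
Written out (R1..R3):
  (R1) 1.46 phi_1 - 0.7462 phi_2 + 0.292 phi_3 = -0.7462
  (R2) -0.7462 phi_1 + 1.46 phi_2 - 0.7462 phi_3 = 0.292
  (R3) 0.292 phi_1 - 0.7462 phi_2 + 1.46 phi_3 = 0.1765
Gaussian elimination:
  R2 <- R2 - (-0.7462/1.46) R1 = R2 - (-0.511096) R1:  1.07862 phi_2 - 0.59696 phi_3 = -0.08938
  R3 <- R3 - (0.292/1.46) R1 = R3 - (0.2) R1:  -0.59696 phi_2 + 1.4016 phi_3 = 0.32574
  R3 <- R3 - (-0.59696/1.07862) R2 = R3 - (-0.553448) R2:  1.071214 phi_3 = 0.276273
Back-substitution:
  phi_hat_3 = 0.276273 / 1.071214 = 0.257906
  phi_hat_2 = (-0.08938 - (-0.59696)(0.257906)) / 1.07862 = 0.059873
  phi_hat_1 = (-0.7462 - (-0.7462)(0.059873) - (0.292)(0.257906)) / 1.46 = -0.532076
So phi_hat = [-0.5321, 0.0599, 0.2579].
Therefore phi_hat_1 = -0.5321.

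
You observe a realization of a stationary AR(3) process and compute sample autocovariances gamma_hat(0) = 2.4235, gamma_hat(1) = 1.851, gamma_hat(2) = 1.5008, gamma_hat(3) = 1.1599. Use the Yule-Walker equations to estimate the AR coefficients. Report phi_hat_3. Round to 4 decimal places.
\hat\phi_{3} = -0.0470

The Yule-Walker equations for an AR(p) process read, in matrix form,
  Gamma_p phi = r_p,   with   (Gamma_p)_{ij} = gamma(|i - j|),
                       (r_p)_i = gamma(i),   i,j = 1..p.
Substitute the sample gammas (Toeplitz matrix and right-hand side of size 3):
  Gamma_p = [[2.4235, 1.851, 1.5008], [1.851, 2.4235, 1.851], [1.5008, 1.851, 2.4235]]
  r_p     = [1.851, 1.5008, 1.1599]
Written out (R1..R3):
  (R1) 2.4235 phi_1 + 1.851 phi_2 + 1.5008 phi_3 = 1.851
  (R2) 1.851 phi_1 + 2.4235 phi_2 + 1.851 phi_3 = 1.5008
  (R3) 1.5008 phi_1 + 1.851 phi_2 + 2.4235 phi_3 = 1.1599
Gaussian elimination:
  R2 <- R2 - (1.851/2.4235) R1 = R2 - (0.763771) R1:  1.009759 phi_2 + 0.704732 phi_3 = 0.087059
  R3 <- R3 - (1.5008/2.4235) R1 = R3 - (0.61927) R1:  0.704732 phi_2 + 1.4941 phi_3 = 0.013632
  R3 <- R3 - (0.704732/1.009759) R2 = R3 - (0.697921) R2:  1.002253 phi_3 = -0.047128
Back-substitution:
  phi_hat_3 = -0.047128 / 1.002253 = -0.047023
  phi_hat_2 = (0.087059 - (0.704732)(-0.047023)) / 1.009759 = 0.119036
  phi_hat_1 = (1.851 - (1.851)(0.119036) - (1.5008)(-0.047023)) / 2.4235 = 0.701975
So phi_hat = [0.7020, 0.1190, -0.0470].
Therefore phi_hat_3 = -0.0470.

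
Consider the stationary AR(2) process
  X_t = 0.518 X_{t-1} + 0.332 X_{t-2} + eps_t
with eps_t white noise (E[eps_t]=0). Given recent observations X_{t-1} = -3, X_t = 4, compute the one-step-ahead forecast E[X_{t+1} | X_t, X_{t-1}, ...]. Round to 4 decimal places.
E[X_{t+1} \mid \mathcal F_t] = 1.0760

For an AR(p) model X_t = c + sum_i phi_i X_{t-i} + eps_t, the
one-step-ahead conditional mean is
  E[X_{t+1} | X_t, ...] = c + sum_i phi_i X_{t+1-i}.
Substitute known values:
  E[X_{t+1} | ...] = (0.518) * (4) + (0.332) * (-3)
                   = 1.0760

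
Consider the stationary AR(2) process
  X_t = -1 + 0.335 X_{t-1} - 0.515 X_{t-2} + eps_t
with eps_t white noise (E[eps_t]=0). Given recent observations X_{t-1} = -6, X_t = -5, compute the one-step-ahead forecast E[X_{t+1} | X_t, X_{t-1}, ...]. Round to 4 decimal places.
E[X_{t+1} \mid \mathcal F_t] = 0.4150

For an AR(p) model X_t = c + sum_i phi_i X_{t-i} + eps_t, the
one-step-ahead conditional mean is
  E[X_{t+1} | X_t, ...] = c + sum_i phi_i X_{t+1-i}.
Substitute known values:
  E[X_{t+1} | ...] = -1 + (0.335) * (-5) + (-0.515) * (-6)
                   = 0.4150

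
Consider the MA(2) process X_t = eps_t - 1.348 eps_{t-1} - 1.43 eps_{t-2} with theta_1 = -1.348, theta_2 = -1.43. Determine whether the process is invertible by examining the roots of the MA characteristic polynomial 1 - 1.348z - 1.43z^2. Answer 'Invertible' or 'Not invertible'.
\text{Not invertible}

The MA(q) characteristic polynomial is P(z) = 1 - 1.348z - 1.43z^2.
Invertibility requires all roots to lie outside the unit circle, i.e. |z| > 1 for every root.
Set 1 + (-1.348) z + (-1.43) z^2 = 0, i.e. a z^2 + b z + c = 0 with a = -1.43, b = -1.348, c = 1.
Discriminant D = b^2 - 4ac = (-1.348)^2 - 4*(-1.43)*1 = 1.817104 - (-5.72) = 7.537104.
D >= 0, so the roots are real: z = (-b +/- sqrt(D)) / (2a) = (1.348 +/- 2.745379) / (-2.86).
  z_1 = (1.348 + 2.745379) / (-2.86) = -1.4313,   |z_1| = 1.4313.
  z_2 = (1.348 - 2.745379) / (-2.86) = 0.4886,   |z_2| = 0.4886.
Moduli of all roots: 1.4313, 0.4886.
All moduli strictly greater than 1? No.
Verdict: Not invertible.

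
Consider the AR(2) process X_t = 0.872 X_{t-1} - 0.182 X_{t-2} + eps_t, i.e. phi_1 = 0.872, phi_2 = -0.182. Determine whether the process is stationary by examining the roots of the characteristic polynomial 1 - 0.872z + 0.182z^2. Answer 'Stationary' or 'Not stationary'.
\text{Stationary}

The AR(p) characteristic polynomial is P(z) = 1 - 0.872z + 0.182z^2.
Stationarity requires all roots to lie outside the unit circle, i.e. |z| > 1 for every root.
Set 1 + (-0.872) z + (0.182) z^2 = 0, i.e. a z^2 + b z + c = 0 with a = 0.182, b = -0.872, c = 1.
Discriminant D = b^2 - 4ac = (-0.872)^2 - 4*(0.182)*1 = 0.760384 - (0.728) = 0.032384.
D >= 0, so the roots are real: z = (-b +/- sqrt(D)) / (2a) = (0.872 +/- 0.179956) / (0.364).
  z_1 = (0.872 + 0.179956) / (0.364) = 2.89,   |z_1| = 2.89.
  z_2 = (0.872 - 0.179956) / (0.364) = 1.9012,   |z_2| = 1.9012.
Moduli of all roots: 2.8900, 1.9012.
All moduli strictly greater than 1? Yes.
Verdict: Stationary.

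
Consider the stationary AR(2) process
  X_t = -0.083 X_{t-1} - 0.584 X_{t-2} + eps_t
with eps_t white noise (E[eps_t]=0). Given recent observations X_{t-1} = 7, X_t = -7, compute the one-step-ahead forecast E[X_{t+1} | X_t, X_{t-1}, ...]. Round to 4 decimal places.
E[X_{t+1} \mid \mathcal F_t] = -3.5070

For an AR(p) model X_t = c + sum_i phi_i X_{t-i} + eps_t, the
one-step-ahead conditional mean is
  E[X_{t+1} | X_t, ...] = c + sum_i phi_i X_{t+1-i}.
Substitute known values:
  E[X_{t+1} | ...] = (-0.083) * (-7) + (-0.584) * (7)
                   = -3.5070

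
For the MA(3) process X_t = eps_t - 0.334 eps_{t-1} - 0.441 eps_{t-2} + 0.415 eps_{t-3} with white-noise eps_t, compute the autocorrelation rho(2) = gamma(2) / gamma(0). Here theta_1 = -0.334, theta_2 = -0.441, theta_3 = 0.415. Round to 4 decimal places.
\rho(2) = -0.3921

For an MA(q) process with theta_0 = 1, the autocovariance is
  gamma(k) = sigma^2 * sum_{i=0..q-k} theta_i * theta_{i+k},
and rho(k) = gamma(k) / gamma(0). Sigma^2 cancels.
  numerator   = (1)*(-0.441) + (-0.334)*(0.415) = -0.57961.
  denominator = (1)^2 + (-0.334)^2 + (-0.441)^2 + (0.415)^2 = 1.478262.
  rho(2) = -0.57961 / 1.478262 = -0.3921.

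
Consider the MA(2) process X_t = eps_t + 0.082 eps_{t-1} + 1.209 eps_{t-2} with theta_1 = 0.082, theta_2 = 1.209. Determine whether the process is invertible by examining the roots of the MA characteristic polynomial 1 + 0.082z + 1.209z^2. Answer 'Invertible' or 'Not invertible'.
\text{Not invertible}

The MA(q) characteristic polynomial is P(z) = 1 + 0.082z + 1.209z^2.
Invertibility requires all roots to lie outside the unit circle, i.e. |z| > 1 for every root.
Set 1 + (0.082) z + (1.209) z^2 = 0, i.e. a z^2 + b z + c = 0 with a = 1.209, b = 0.082, c = 1.
Discriminant D = b^2 - 4ac = (0.082)^2 - 4*(1.209)*1 = 0.006724 - (4.836) = -4.829276.
D < 0, so the roots are the complex-conjugate pair z = (-b +/- i sqrt(-D)) / (2a) = -0.0339 +/- 0.9088i.
For a conjugate pair |z|^2 = z * conj(z) = (product of roots) = c/a = 1/(1.209) = 0.82713, so |z| = sqrt(0.82713) = 0.9095 for both roots.
Moduli of all roots: 0.9095, 0.9095.
All moduli strictly greater than 1? No.
Verdict: Not invertible.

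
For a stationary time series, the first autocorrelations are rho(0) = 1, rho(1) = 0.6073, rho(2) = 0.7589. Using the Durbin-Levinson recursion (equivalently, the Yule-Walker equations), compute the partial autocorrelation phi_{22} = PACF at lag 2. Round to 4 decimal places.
\phi_{22} = 0.6180

The PACF at lag k is phi_{kk}, the last component of the solution
to the Yule-Walker system G_k phi = r_k where
  (G_k)_{ij} = rho(|i - j|), (r_k)_i = rho(i), i,j = 1..k.
Equivalently, Durbin-Levinson gives phi_{kk} iteratively:
  phi_{11} = rho(1)
  phi_{kk} = [rho(k) - sum_{j=1..k-1} phi_{k-1,j} rho(k-j)]
            / [1 - sum_{j=1..k-1} phi_{k-1,j} rho(j)],
  phi_{k,j} = phi_{k-1,j} - phi_{kk} phi_{k-1,k-j},  j = 1..k-1.
Step k = 1:
  phi_11 = rho(1) = 0.6073.
Step k = 2:
  phi_22 = [rho(2) - phi_11 rho(1)] / [1 - phi_11 rho(1)] = [0.7589 - (0.6073)(0.6073)] / [1 - (0.6073)(0.6073)]
         = 0.39008671 / 0.63118671 = 0.618.
Therefore phi_{22} = 0.6180.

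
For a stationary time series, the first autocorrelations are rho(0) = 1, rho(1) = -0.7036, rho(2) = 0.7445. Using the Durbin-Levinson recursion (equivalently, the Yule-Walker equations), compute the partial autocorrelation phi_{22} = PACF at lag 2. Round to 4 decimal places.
\phi_{22} = 0.4940

The PACF at lag k is phi_{kk}, the last component of the solution
to the Yule-Walker system G_k phi = r_k where
  (G_k)_{ij} = rho(|i - j|), (r_k)_i = rho(i), i,j = 1..k.
Equivalently, Durbin-Levinson gives phi_{kk} iteratively:
  phi_{11} = rho(1)
  phi_{kk} = [rho(k) - sum_{j=1..k-1} phi_{k-1,j} rho(k-j)]
            / [1 - sum_{j=1..k-1} phi_{k-1,j} rho(j)],
  phi_{k,j} = phi_{k-1,j} - phi_{kk} phi_{k-1,k-j},  j = 1..k-1.
Step k = 1:
  phi_11 = rho(1) = -0.7036.
Step k = 2:
  phi_22 = [rho(2) - phi_11 rho(1)] / [1 - phi_11 rho(1)] = [0.7445 - (-0.7036)(-0.7036)] / [1 - (-0.7036)(-0.7036)]
         = 0.24944704 / 0.50494704 = 0.494.
Therefore phi_{22} = 0.4940.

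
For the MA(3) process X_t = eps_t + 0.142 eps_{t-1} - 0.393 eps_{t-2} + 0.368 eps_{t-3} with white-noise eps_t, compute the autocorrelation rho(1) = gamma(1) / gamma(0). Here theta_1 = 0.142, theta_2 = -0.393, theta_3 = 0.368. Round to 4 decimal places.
\rho(1) = -0.0446

For an MA(q) process with theta_0 = 1, the autocovariance is
  gamma(k) = sigma^2 * sum_{i=0..q-k} theta_i * theta_{i+k},
and rho(k) = gamma(k) / gamma(0). Sigma^2 cancels.
  numerator   = (1)*(0.142) + (0.142)*(-0.393) + (-0.393)*(0.368) = -0.05843.
  denominator = (1)^2 + (0.142)^2 + (-0.393)^2 + (0.368)^2 = 1.310037.
  rho(1) = -0.05843 / 1.310037 = -0.0446.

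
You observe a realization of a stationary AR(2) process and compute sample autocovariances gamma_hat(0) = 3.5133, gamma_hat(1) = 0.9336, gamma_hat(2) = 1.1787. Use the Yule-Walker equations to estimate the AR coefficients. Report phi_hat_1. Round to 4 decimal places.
\hat\phi_{1} = 0.1900

The Yule-Walker equations for an AR(p) process read, in matrix form,
  Gamma_p phi = r_p,   with   (Gamma_p)_{ij} = gamma(|i - j|),
                       (r_p)_i = gamma(i),   i,j = 1..p.
Substitute the sample gammas (Toeplitz matrix and right-hand side of size 2):
  Gamma_p = [[3.5133, 0.9336], [0.9336, 3.5133]]
  r_p     = [0.9336, 1.1787]
Written out:
  3.5133 phi_1 + 0.9336 phi_2 = 0.9336
  0.9336 phi_1 + 3.5133 phi_2 = 1.1787
Solve by Cramer's rule:
  det = gamma(0)^2 - gamma(1)^2 = (3.5133)^2 - (0.9336)^2 = 12.34327689 - 0.87160896 = 11.47166793
  phi_hat_1 = [gamma(1) gamma(0) - gamma(1) gamma(2)] / det = [(0.9336)(3.5133) - (0.9336)(1.1787)] / 11.47166793 = 2.17958256 / 11.47166793 = 0.19
  phi_hat_2 = [gamma(0) gamma(2) - gamma(1)^2] / det = [(3.5133)(1.1787) - (0.9336)^2] / 11.47166793 = 3.26951775 / 11.47166793 = 0.285
So phi_hat = [0.1900, 0.2850].
Therefore phi_hat_1 = 0.1900.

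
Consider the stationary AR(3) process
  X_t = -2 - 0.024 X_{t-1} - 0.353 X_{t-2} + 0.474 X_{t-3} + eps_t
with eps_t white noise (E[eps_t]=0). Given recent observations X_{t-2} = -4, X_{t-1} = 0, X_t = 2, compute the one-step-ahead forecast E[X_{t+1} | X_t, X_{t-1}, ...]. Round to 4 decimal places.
E[X_{t+1} \mid \mathcal F_t] = -3.9440

For an AR(p) model X_t = c + sum_i phi_i X_{t-i} + eps_t, the
one-step-ahead conditional mean is
  E[X_{t+1} | X_t, ...] = c + sum_i phi_i X_{t+1-i}.
Substitute known values:
  E[X_{t+1} | ...] = -2 + (-0.024) * (2) + (-0.353) * (0) + (0.474) * (-4)
                   = -3.9440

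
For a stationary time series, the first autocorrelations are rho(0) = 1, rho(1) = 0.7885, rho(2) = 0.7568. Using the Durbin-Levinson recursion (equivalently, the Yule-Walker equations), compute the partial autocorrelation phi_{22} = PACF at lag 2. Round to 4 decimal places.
\phi_{22} = 0.3571

The PACF at lag k is phi_{kk}, the last component of the solution
to the Yule-Walker system G_k phi = r_k where
  (G_k)_{ij} = rho(|i - j|), (r_k)_i = rho(i), i,j = 1..k.
Equivalently, Durbin-Levinson gives phi_{kk} iteratively:
  phi_{11} = rho(1)
  phi_{kk} = [rho(k) - sum_{j=1..k-1} phi_{k-1,j} rho(k-j)]
            / [1 - sum_{j=1..k-1} phi_{k-1,j} rho(j)],
  phi_{k,j} = phi_{k-1,j} - phi_{kk} phi_{k-1,k-j},  j = 1..k-1.
Step k = 1:
  phi_11 = rho(1) = 0.7885.
Step k = 2:
  phi_22 = [rho(2) - phi_11 rho(1)] / [1 - phi_11 rho(1)] = [0.7568 - (0.7885)(0.7885)] / [1 - (0.7885)(0.7885)]
         = 0.13506775 / 0.37826775 = 0.3571.
Therefore phi_{22} = 0.3571.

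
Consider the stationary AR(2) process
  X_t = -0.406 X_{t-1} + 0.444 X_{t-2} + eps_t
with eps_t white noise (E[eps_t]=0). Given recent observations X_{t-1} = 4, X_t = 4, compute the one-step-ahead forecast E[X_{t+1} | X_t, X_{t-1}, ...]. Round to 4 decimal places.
E[X_{t+1} \mid \mathcal F_t] = 0.1520

For an AR(p) model X_t = c + sum_i phi_i X_{t-i} + eps_t, the
one-step-ahead conditional mean is
  E[X_{t+1} | X_t, ...] = c + sum_i phi_i X_{t+1-i}.
Substitute known values:
  E[X_{t+1} | ...] = (-0.406) * (4) + (0.444) * (4)
                   = 0.1520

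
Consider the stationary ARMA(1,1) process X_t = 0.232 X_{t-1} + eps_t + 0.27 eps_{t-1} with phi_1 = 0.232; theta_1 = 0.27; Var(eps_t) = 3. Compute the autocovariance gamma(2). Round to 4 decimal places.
\gamma(2) = 0.3924

Multiply the model equation by X_{t-k} and take expectations. With theta_0 = psi_0 = 1 and psi_j the MA(infinity) weights, this gives
  gamma(k) - sum_i phi_i gamma(k-i) = c_k,
  c_k = sigma^2 * sum_{j=k..q} theta_j psi_{j-k}   (c_k = 0 for k > q),
using gamma(-m) = gamma(m).
psi-weights needed (psi_j = theta_j + sum_i phi_i psi_{j-i}):
  psi_1 = theta_1 + phi_1 = 0.27 + (0.232) = 0.502
Right-hand sides:
  c_0 = sigma^2 (1 + theta_1 psi_1) = 3 * (1 + (0.27)(0.502)) = 3 * 1.13554 = 3.40662
  c_1 = sigma^2 theta_1 = 3 * (0.27) = 0.81
  c_2 = 0
Equations for k = 0 and k = 1 (AR order 1):
  gamma(0) = phi_1 gamma(1) + c_0
  gamma(1) = phi_1 gamma(0) + c_1
Substituting the second into the first: gamma(0) (1 - phi_1^2) = c_0 + phi_1 c_1, so
  gamma(0) = (c_0 + phi_1 c_1) / (1 - phi_1^2) = (3.40662 + (0.232)(0.81)) / (1 - (0.232)^2) = 3.59454 / 0.946176 = 3.799018.
  gamma(1) = phi_1 gamma(0) + c_1 = (0.232)(3.799018) + (0.81) = 1.691372.
For k = 2 (> q): gamma(2) = phi_1 gamma(1) = (0.232)(1.691372) = 0.392398.
Therefore gamma(2) = 0.3924 (to 4 decimal places).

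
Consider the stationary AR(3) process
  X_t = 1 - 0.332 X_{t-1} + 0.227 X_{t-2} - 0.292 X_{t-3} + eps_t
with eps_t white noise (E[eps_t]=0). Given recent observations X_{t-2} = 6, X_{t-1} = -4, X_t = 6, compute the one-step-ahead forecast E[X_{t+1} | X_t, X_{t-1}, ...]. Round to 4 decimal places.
E[X_{t+1} \mid \mathcal F_t] = -3.6520

For an AR(p) model X_t = c + sum_i phi_i X_{t-i} + eps_t, the
one-step-ahead conditional mean is
  E[X_{t+1} | X_t, ...] = c + sum_i phi_i X_{t+1-i}.
Substitute known values:
  E[X_{t+1} | ...] = 1 + (-0.332) * (6) + (0.227) * (-4) + (-0.292) * (6)
                   = -3.6520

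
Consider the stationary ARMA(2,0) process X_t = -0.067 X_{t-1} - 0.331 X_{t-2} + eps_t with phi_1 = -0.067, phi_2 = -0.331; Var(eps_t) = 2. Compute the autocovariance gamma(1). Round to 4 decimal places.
\gamma(1) = -0.1134

Multiply the model equation by X_{t-k} and take expectations. With theta_0 = psi_0 = 1 and psi_j the MA(infinity) weights, this gives
  gamma(k) - sum_i phi_i gamma(k-i) = c_k,
  c_k = sigma^2 * sum_{j=k..q} theta_j psi_{j-k}   (c_k = 0 for k > q),
using gamma(-m) = gamma(m).
Pure AR (q = 0): c_0 = sigma^2 = 2, c_k = 0 for k >= 1.
Equations for k = 0, 1, 2 (AR order 2, c_2 = 0):
  (E0) gamma(0) = phi_1 gamma(1) + phi_2 gamma(2) + c_0
  (E1) gamma(1) = phi_1 gamma(0) + phi_2 gamma(1) + c_1
  (E2) gamma(2) = phi_1 gamma(1) + phi_2 gamma(0)
From (E1): gamma(1) = A gamma(0) + B with
  A = phi_1 / (1 - phi_2) = -0.067 / 1.331 = -0.050338,   B = c_1 / (1 - phi_2) = 0 / 1.331 = 0.
Insert (E2) into (E0): gamma(0) (1 - phi_2^2) = phi_1 (1 + phi_2) gamma(1) + c_0.
  phi_1 (1 + phi_2) = (-0.067)(0.669) = -0.044823,   1 - phi_2^2 = 0.890439.
Replace gamma(1) by A gamma(0) + B and collect gamma(0):
  gamma(0) [0.890439 - (-0.044823)(-0.050338)] = c_0 = 2
  gamma(0) * 0.888183 = 2
  gamma(0) = 2 / 0.888183 = 2.251789.
  gamma(1) = A gamma(0) = (-0.050338)(2.251789) = -0.113351.
Therefore gamma(1) = -0.1134 (to 4 decimal places).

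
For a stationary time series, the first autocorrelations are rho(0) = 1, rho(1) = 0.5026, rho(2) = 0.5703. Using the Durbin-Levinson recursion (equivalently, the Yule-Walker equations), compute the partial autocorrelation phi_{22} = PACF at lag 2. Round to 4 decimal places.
\phi_{22} = 0.4251

The PACF at lag k is phi_{kk}, the last component of the solution
to the Yule-Walker system G_k phi = r_k where
  (G_k)_{ij} = rho(|i - j|), (r_k)_i = rho(i), i,j = 1..k.
Equivalently, Durbin-Levinson gives phi_{kk} iteratively:
  phi_{11} = rho(1)
  phi_{kk} = [rho(k) - sum_{j=1..k-1} phi_{k-1,j} rho(k-j)]
            / [1 - sum_{j=1..k-1} phi_{k-1,j} rho(j)],
  phi_{k,j} = phi_{k-1,j} - phi_{kk} phi_{k-1,k-j},  j = 1..k-1.
Step k = 1:
  phi_11 = rho(1) = 0.5026.
Step k = 2:
  phi_22 = [rho(2) - phi_11 rho(1)] / [1 - phi_11 rho(1)] = [0.5703 - (0.5026)(0.5026)] / [1 - (0.5026)(0.5026)]
         = 0.31769324 / 0.74739324 = 0.4251.
Therefore phi_{22} = 0.4251.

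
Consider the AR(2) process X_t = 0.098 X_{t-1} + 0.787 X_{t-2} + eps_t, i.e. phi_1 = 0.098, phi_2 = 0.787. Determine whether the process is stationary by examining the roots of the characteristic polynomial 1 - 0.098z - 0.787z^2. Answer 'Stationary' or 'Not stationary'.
\text{Stationary}

The AR(p) characteristic polynomial is P(z) = 1 - 0.098z - 0.787z^2.
Stationarity requires all roots to lie outside the unit circle, i.e. |z| > 1 for every root.
Set 1 + (-0.098) z + (-0.787) z^2 = 0, i.e. a z^2 + b z + c = 0 with a = -0.787, b = -0.098, c = 1.
Discriminant D = b^2 - 4ac = (-0.098)^2 - 4*(-0.787)*1 = 0.009604 - (-3.148) = 3.157604.
D >= 0, so the roots are real: z = (-b +/- sqrt(D)) / (2a) = (0.098 +/- 1.776965) / (-1.574).
  z_1 = (0.098 + 1.776965) / (-1.574) = -1.1912,   |z_1| = 1.1912.
  z_2 = (0.098 - 1.776965) / (-1.574) = 1.0667,   |z_2| = 1.0667.
Moduli of all roots: 1.1912, 1.0667.
All moduli strictly greater than 1? Yes.
Verdict: Stationary.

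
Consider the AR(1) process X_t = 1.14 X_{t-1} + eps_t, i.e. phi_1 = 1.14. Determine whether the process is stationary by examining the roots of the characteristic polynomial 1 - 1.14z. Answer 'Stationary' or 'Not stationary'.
\text{Not stationary}

The AR(p) characteristic polynomial is P(z) = 1 - 1.14z.
Stationarity requires all roots to lie outside the unit circle, i.e. |z| > 1 for every root.
This is linear in z: 1 + (-1.14) z = 0  =>  z = -1/(-1.14) = 0.877193,  |z| = 0.877193.
Moduli of all roots: 0.8772.
All moduli strictly greater than 1? No.
Verdict: Not stationary.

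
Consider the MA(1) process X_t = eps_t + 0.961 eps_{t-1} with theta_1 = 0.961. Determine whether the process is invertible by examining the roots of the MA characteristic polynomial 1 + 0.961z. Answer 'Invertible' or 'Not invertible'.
\text{Invertible}

The MA(q) characteristic polynomial is P(z) = 1 + 0.961z.
Invertibility requires all roots to lie outside the unit circle, i.e. |z| > 1 for every root.
This is linear in z: 1 + (0.961) z = 0  =>  z = -1/(0.961) = -1.040583,  |z| = 1.040583.
Moduli of all roots: 1.0406.
All moduli strictly greater than 1? Yes.
Verdict: Invertible.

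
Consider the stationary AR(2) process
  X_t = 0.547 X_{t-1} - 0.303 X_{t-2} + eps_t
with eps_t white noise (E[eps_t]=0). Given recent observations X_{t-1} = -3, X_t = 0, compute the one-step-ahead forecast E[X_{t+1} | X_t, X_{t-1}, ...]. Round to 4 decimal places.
E[X_{t+1} \mid \mathcal F_t] = 0.9090

For an AR(p) model X_t = c + sum_i phi_i X_{t-i} + eps_t, the
one-step-ahead conditional mean is
  E[X_{t+1} | X_t, ...] = c + sum_i phi_i X_{t+1-i}.
Substitute known values:
  E[X_{t+1} | ...] = (0.547) * (0) + (-0.303) * (-3)
                   = 0.9090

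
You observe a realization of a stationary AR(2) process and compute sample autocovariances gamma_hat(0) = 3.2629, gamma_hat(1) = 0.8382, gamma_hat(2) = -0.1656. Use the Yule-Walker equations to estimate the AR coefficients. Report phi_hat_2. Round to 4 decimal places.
\hat\phi_{2} = -0.1250

The Yule-Walker equations for an AR(p) process read, in matrix form,
  Gamma_p phi = r_p,   with   (Gamma_p)_{ij} = gamma(|i - j|),
                       (r_p)_i = gamma(i),   i,j = 1..p.
Substitute the sample gammas (Toeplitz matrix and right-hand side of size 2):
  Gamma_p = [[3.2629, 0.8382], [0.8382, 3.2629]]
  r_p     = [0.8382, -0.1656]
Written out:
  3.2629 phi_1 + 0.8382 phi_2 = 0.8382
  0.8382 phi_1 + 3.2629 phi_2 = -0.1656
Solve by Cramer's rule:
  det = gamma(0)^2 - gamma(1)^2 = (3.2629)^2 - (0.8382)^2 = 10.64651641 - 0.70257924 = 9.94393717
  phi_hat_1 = [gamma(1) gamma(0) - gamma(1) gamma(2)] / det = [(0.8382)(3.2629) - (0.8382)(-0.1656)] / 9.94393717 = 2.8737687 / 9.94393717 = 0.289
  phi_hat_2 = [gamma(0) gamma(2) - gamma(1)^2] / det = [(3.2629)(-0.1656) - (0.8382)^2] / 9.94393717 = -1.24291548 / 9.94393717 = -0.125
So phi_hat = [0.2890, -0.1250].
Therefore phi_hat_2 = -0.1250.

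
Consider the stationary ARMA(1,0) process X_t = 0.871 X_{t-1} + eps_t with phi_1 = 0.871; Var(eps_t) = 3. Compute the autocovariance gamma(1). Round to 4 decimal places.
\gamma(1) = 10.8262

Multiply the model equation by X_{t-k} and take expectations. With theta_0 = psi_0 = 1 and psi_j the MA(infinity) weights, this gives
  gamma(k) - sum_i phi_i gamma(k-i) = c_k,
  c_k = sigma^2 * sum_{j=k..q} theta_j psi_{j-k}   (c_k = 0 for k > q),
using gamma(-m) = gamma(m).
Pure AR (q = 0): c_0 = sigma^2 = 3, c_k = 0 for k >= 1.
Equations for k = 0 and k = 1 (AR order 1):
  gamma(0) = phi_1 gamma(1) + c_0
  gamma(1) = phi_1 gamma(0) + c_1
Substituting the second into the first: gamma(0) (1 - phi_1^2) = c_0 + phi_1 c_1, so
  gamma(0) = c_0 / (1 - phi_1^2) = 3 / (1 - (0.871)^2) = 3 / 0.241359 = 12.429617.
  gamma(1) = phi_1 gamma(0) = (0.871)(12.429617) = 10.826197.
Therefore gamma(1) = 10.8262 (to 4 decimal places).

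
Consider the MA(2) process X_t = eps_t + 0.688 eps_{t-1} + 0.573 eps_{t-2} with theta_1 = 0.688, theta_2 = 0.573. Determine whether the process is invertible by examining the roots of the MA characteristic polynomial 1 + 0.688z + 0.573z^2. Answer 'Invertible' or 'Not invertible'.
\text{Invertible}

The MA(q) characteristic polynomial is P(z) = 1 + 0.688z + 0.573z^2.
Invertibility requires all roots to lie outside the unit circle, i.e. |z| > 1 for every root.
Set 1 + (0.688) z + (0.573) z^2 = 0, i.e. a z^2 + b z + c = 0 with a = 0.573, b = 0.688, c = 1.
Discriminant D = b^2 - 4ac = (0.688)^2 - 4*(0.573)*1 = 0.473344 - (2.292) = -1.818656.
D < 0, so the roots are the complex-conjugate pair z = (-b +/- i sqrt(-D)) / (2a) = -0.6003 +/- 1.1768i.
For a conjugate pair |z|^2 = z * conj(z) = (product of roots) = c/a = 1/(0.573) = 1.745201, so |z| = sqrt(1.745201) = 1.3211 for both roots.
Moduli of all roots: 1.3211, 1.3211.
All moduli strictly greater than 1? Yes.
Verdict: Invertible.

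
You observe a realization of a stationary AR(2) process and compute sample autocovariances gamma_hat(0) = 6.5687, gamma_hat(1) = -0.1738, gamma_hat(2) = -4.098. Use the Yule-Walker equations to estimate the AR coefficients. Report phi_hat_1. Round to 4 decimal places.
\hat\phi_{1} = -0.0430

The Yule-Walker equations for an AR(p) process read, in matrix form,
  Gamma_p phi = r_p,   with   (Gamma_p)_{ij} = gamma(|i - j|),
                       (r_p)_i = gamma(i),   i,j = 1..p.
Substitute the sample gammas (Toeplitz matrix and right-hand side of size 2):
  Gamma_p = [[6.5687, -0.1738], [-0.1738, 6.5687]]
  r_p     = [-0.1738, -4.098]
Written out:
  6.5687 phi_1 - 0.1738 phi_2 = -0.1738
  -0.1738 phi_1 + 6.5687 phi_2 = -4.098
Solve by Cramer's rule:
  det = gamma(0)^2 - gamma(1)^2 = (6.5687)^2 - (-0.1738)^2 = 43.14781969 - 0.03020644 = 43.11761325
  phi_hat_1 = [gamma(1) gamma(0) - gamma(1) gamma(2)] / det = [(-0.1738)(6.5687) - (-0.1738)(-4.098)] / 43.11761325 = -1.85387246 / 43.11761325 = -0.043
  phi_hat_2 = [gamma(0) gamma(2) - gamma(1)^2] / det = [(6.5687)(-4.098) - (-0.1738)^2] / 43.11761325 = -26.94873904 / 43.11761325 = -0.625
So phi_hat = [-0.0430, -0.6250].
Therefore phi_hat_1 = -0.0430.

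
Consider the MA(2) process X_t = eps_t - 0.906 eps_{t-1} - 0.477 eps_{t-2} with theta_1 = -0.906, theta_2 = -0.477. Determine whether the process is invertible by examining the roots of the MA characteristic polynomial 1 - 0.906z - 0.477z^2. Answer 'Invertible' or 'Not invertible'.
\text{Not invertible}

The MA(q) characteristic polynomial is P(z) = 1 - 0.906z - 0.477z^2.
Invertibility requires all roots to lie outside the unit circle, i.e. |z| > 1 for every root.
Set 1 + (-0.906) z + (-0.477) z^2 = 0, i.e. a z^2 + b z + c = 0 with a = -0.477, b = -0.906, c = 1.
Discriminant D = b^2 - 4ac = (-0.906)^2 - 4*(-0.477)*1 = 0.820836 - (-1.908) = 2.728836.
D >= 0, so the roots are real: z = (-b +/- sqrt(D)) / (2a) = (0.906 +/- 1.651919) / (-0.954).
  z_1 = (0.906 + 1.651919) / (-0.954) = -2.6813,   |z_1| = 2.6813.
  z_2 = (0.906 - 1.651919) / (-0.954) = 0.7819,   |z_2| = 0.7819.
Moduli of all roots: 2.6813, 0.7819.
All moduli strictly greater than 1? No.
Verdict: Not invertible.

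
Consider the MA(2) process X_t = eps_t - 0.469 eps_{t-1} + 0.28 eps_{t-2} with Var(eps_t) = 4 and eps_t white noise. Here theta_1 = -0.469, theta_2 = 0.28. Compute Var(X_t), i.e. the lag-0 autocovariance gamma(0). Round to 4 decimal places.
\gamma(0) = 5.1934

For an MA(q) process X_t = eps_t + sum_i theta_i eps_{t-i} with
Var(eps_t) = sigma^2, the variance is
  gamma(0) = sigma^2 * (1 + sum_i theta_i^2).
  sum_i theta_i^2 = (-0.469)^2 + (0.28)^2 = 0.219961 + 0.0784 = 0.298361.
  gamma(0) = 4 * (1 + 0.298361) = 4 * 1.298361 = 5.193444, which rounds to 5.1934.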